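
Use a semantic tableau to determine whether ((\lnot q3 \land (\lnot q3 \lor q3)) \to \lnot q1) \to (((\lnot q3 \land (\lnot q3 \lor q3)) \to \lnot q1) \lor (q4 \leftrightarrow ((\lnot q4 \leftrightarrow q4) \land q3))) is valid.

Valid

Assume the negation and expand:
Initial set: {\lnot (((\lnot q3 \land (\lnot q3 \lor q3)) \to \lnot q1) \to (((\lnot q3 \land (\lnot q3 \lor q3)) \to \lnot q1) \lor (q4 \leftrightarrow ((\lnot q4 \leftrightarrow q4) \land q3))))}.
\lnot (((\lnot q3 \land (\lnot q3 \lor q3)) \to \lnot q1) \to (((\lnot q3 \land (\lnot q3 \lor q3)) \to \lnot q1) \lor (q4 \leftrightarrow ((\lnot q4 \leftrightarrow q4) \land q3)))): α-rule — add ((\lnot q3 \land (\lnot q3 \lor q3)) \to \lnot q1), \lnot (((\lnot q3 \land (\lnot q3 \lor q3)) \to \lnot q1) \lor (q4 \leftrightarrow ((\lnot q4 \leftrightarrow q4) \land q3))).
\lnot (((\lnot q3 \land (\lnot q3 \lor q3)) \to \lnot q1) \lor (q4 \leftrightarrow ((\lnot q4 \leftrightarrow q4) \land q3))): α-rule — add \lnot ((\lnot q3 \land (\lnot q3 \lor q3)) \to \lnot q1), \lnot (q4 \leftrightarrow ((\lnot q4 \leftrightarrow q4) \land q3)).
\lnot ((\lnot q3 \land (\lnot q3 \lor q3)) \to \lnot q1): α-rule — add (\lnot q3 \land (\lnot q3 \lor q3)), \lnot \lnot q1.
(\lnot q3 \land (\lnot q3 \lor q3)): α-rule — add \lnot q3, (\lnot q3 \lor q3).
((\lnot q3 \land (\lnot q3 \lor q3)) \to \lnot q1): β-rule — branch into \lnot (\lnot q3 \land (\lnot q3 \lor q3))  //  \lnot q1.
  branch 1 (add \lnot (\lnot q3 \land (\lnot q3 \lor q3))):
    \lnot (q4 \leftrightarrow ((\lnot q4 \leftrightarrow q4) \land q3)): β-rule — branch into q4, \lnot ((\lnot q4 \leftrightarrow q4) \land q3)  //  \lnot q4, ((\lnot q4 \leftrightarrow q4) \land q3).
      branch 1.1 (add q4, \lnot ((\lnot q4 \leftrightarrow q4) \land q3)):
        (\lnot q3 \lor q3): β-rule — branch into \lnot q3  //  q3.
          branch 1.1.1 (add \lnot q3):
            \lnot (\lnot q3 \land (\lnot q3 \lor q3)): β-rule — branch into \lnot \lnot q3  //  \lnot (\lnot q3 \lor q3).
              branch 1.1.1.1 (add \lnot \lnot q3):
                × closes — contains both q3 and \lnot q3.
              branch 1.1.1.2 (add \lnot (\lnot q3 \lor q3)):
                \lnot (\lnot q3 \lor q3): α-rule — add \lnot \lnot q3, \lnot q3.
                × closes — contains both q3 and \lnot q3.
          branch 1.1.2 (add q3):
            × closes — contains both q3 and \lnot q3.
      branch 1.2 (add \lnot q4, ((\lnot q4 \leftrightarrow q4) \land q3)):
        ((\lnot q4 \leftrightarrow q4) \land q3): α-rule — add (\lnot q4 \leftrightarrow q4), q3.
        × closes — contains both q3 and \lnot q3.
  branch 2 (add \lnot q1):
    × closes — contains both q1 and \lnot q1.
All 5 branches close.
Every branch closed, so the negation is unsatisfiable and the formula is valid.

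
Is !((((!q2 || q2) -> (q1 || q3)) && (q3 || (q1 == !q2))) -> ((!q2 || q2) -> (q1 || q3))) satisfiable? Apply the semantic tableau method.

Unsatisfiable

Initial set: {!((((!q2 || q2) -> (q1 || q3)) && (q3 || (q1 == !q2))) -> ((!q2 || q2) -> (q1 || q3)))}.
!((((!q2 || q2) -> (q1 || q3)) && (q3 || (q1 == !q2))) -> ((!q2 || q2) -> (q1 || q3))): α-rule — add (((!q2 || q2) -> (q1 || q3)) && (q3 || (q1 == !q2))), !((!q2 || q2) -> (q1 || q3)).
(((!q2 || q2) -> (q1 || q3)) && (q3 || (q1 == !q2))): α-rule — add ((!q2 || q2) -> (q1 || q3)), (q3 || (q1 == !q2)).
!((!q2 || q2) -> (q1 || q3)): α-rule — add (!q2 || q2), !(q1 || q3).
!(q1 || q3): α-rule — add !q1, !q3.
((!q2 || q2) -> (q1 || q3)): β-rule — branch into !(!q2 || q2)  //  (q1 || q3).
  branch 1 (add !(!q2 || q2)):
    !(!q2 || q2): α-rule — add !!q2, !q2.
    × closes — contains both q2 and !q2.
  branch 2 (add (q1 || q3)):
    (q3 || (q1 == !q2)): β-rule — branch into q3  //  (q1 == !q2).
      branch 2.1 (add q3):
        × closes — contains both q3 and !q3.
      branch 2.2 (add (q1 == !q2)):
        (!q2 || q2): β-rule — branch into !q2  //  q2.
          branch 2.2.1 (add !q2):
            (q1 || q3): β-rule — branch into q1  //  q3.
              branch 2.2.1.1 (add q1):
                × closes — contains both q1 and !q1.
              branch 2.2.1.2 (add q3):
                × closes — contains both q3 and !q3.
          branch 2.2.2 (add q2):
            (q1 || q3): β-rule — branch into q1  //  q3.
              branch 2.2.2.1 (add q1):
                × closes — contains both q1 and !q1.
              branch 2.2.2.2 (add q3):
                × closes — contains both q3 and !q3.
All 6 branches close.
Every branch closed; the formula is unsatisfiable.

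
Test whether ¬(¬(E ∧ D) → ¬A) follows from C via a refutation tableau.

No

Initial set: {C; ¬¬(¬(E ∧ D) → ¬A)}.
¬¬(¬(E ∧ D) → ¬A): β-rule — branch into ¬¬(E ∧ D)  //  ¬A.
  branch 1 (add ¬¬(E ∧ D)):
    ¬¬(E ∧ D): α-rule — add E, D.
    ○ open, literals {C=T, D=T, E=T}.
  branch 2 (add ¬A):
    ○ open, literals {A=F, C=T}.
0 branches closed, 2 open.
An open branch gives a countermodel: C=T, D=T, E=T (unmentioned atoms arbitrary); the premises hold there but the conclusion fails.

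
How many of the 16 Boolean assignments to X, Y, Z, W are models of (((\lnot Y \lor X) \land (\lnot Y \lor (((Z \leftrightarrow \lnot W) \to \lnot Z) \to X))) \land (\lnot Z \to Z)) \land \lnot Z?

0

Initial set: {((((\lnot Y \lor X) \land (\lnot Y \lor (((Z \leftrightarrow \lnot W) \to \lnot Z) \to X))) \land (\lnot Z \to Z)) \land \lnot Z)}.
((((\lnot Y \lor X) \land (\lnot Y \lor (((Z \leftrightarrow \lnot W) \to \lnot Z) \to X))) \land (\lnot Z \to Z)) \land \lnot Z): α-rule — add (((\lnot Y \lor X) \land (\lnot Y \lor (((Z \leftrightarrow \lnot W) \to \lnot Z) \to X))) \land (\lnot Z \to Z)), \lnot Z.
(((\lnot Y \lor X) \land (\lnot Y \lor (((Z \leftrightarrow \lnot W) \to \lnot Z) \to X))) \land (\lnot Z \to Z)): α-rule — add ((\lnot Y \lor X) \land (\lnot Y \lor (((Z \leftrightarrow \lnot W) \to \lnot Z) \to X))), (\lnot Z \to Z).
((\lnot Y \lor X) \land (\lnot Y \lor (((Z \leftrightarrow \lnot W) \to \lnot Z) \to X))): α-rule — add (\lnot Y \lor X), (\lnot Y \lor (((Z \leftrightarrow \lnot W) \to \lnot Z) \to X)).
(\lnot Z \to Z): β-rule — branch into \lnot \lnot Z  //  Z.
  branch 1 (add \lnot \lnot Z):
    × closes — contains both Z and \lnot Z.
  branch 2 (add Z):
    × closes — contains both Z and \lnot Z.
All 2 branches close.
No open branches: the formula has 0 satisfying assignments.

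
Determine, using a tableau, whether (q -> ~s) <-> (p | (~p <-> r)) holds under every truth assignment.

Not valid

Assume the negation and expand:
Initial set: {~((q -> ~s) <-> (p | (~p <-> r)))}.
~((q -> ~s) <-> (p | (~p <-> r))): β-rule — branch into (q -> ~s), ~(p | (~p <-> r))  //  ~(q -> ~s), (p | (~p <-> r)).
  branch 1 (add (q -> ~s), ~(p | (~p <-> r))):
    ~(p | (~p <-> r)): α-rule — add ~p, ~(~p <-> r).
    (q -> ~s): β-rule — branch into ~q  //  ~s.
      branch 1.1 (add ~q):
        ~(~p <-> r): β-rule — branch into ~p, ~r  //  ~~p, r.
          branch 1.1.1 (add ~p, ~r):
            ○ open, literals {p=F, q=F, r=F}.
          branch 1.1.2 (add ~~p, r):
            × closes — contains both p and ~p.
      branch 1.2 (add ~s):
        ~(~p <-> r): β-rule — branch into ~p, ~r  //  ~~p, r.
          branch 1.2.1 (add ~p, ~r):
            ○ open, literals {p=F, r=F, s=F}.
          branch 1.2.2 (add ~~p, r):
            × closes — contains both p and ~p.
  branch 2 (add ~(q -> ~s), (p | (~p <-> r))):
    ~(q -> ~s): α-rule — add q, ~~s.
    (p | (~p <-> r)): β-rule — branch into p  //  (~p <-> r).
      branch 2.1 (add p):
        ○ open, literals {p=T, q=T, s=T}.
      branch 2.2 (add (~p <-> r)):
        (~p <-> r): β-rule — branch into ~p, r  //  ~~p, ~r.
          branch 2.2.1 (add ~p, r):
            ○ open, literals {p=F, q=T, r=T, s=T}.
          branch 2.2.2 (add ~~p, ~r):
            ○ open, literals {p=T, q=T, r=F, s=T}.
2 branches closed, 5 open.
An open branch gives a countermodel: p=F, q=F, r=F (unmentioned atoms arbitrary); under it the original formula is false.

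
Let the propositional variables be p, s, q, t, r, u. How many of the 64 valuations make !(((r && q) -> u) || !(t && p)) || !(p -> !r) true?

Initial set: {(!(((r && q) -> u) || !(t && p)) || !(p -> !r))}.
(!(((r && q) -> u) || !(t && p)) || !(p -> !r)): β-rule — branch into !(((r && q) -> u) || !(t && p))  //  !(p -> !r).
  branch 1 (add !(((r && q) -> u) || !(t && p))):
    !(((r && q) -> u) || !(t && p)): α-rule — add !((r && q) -> u), !!(t && p).
    !((r && q) -> u): α-rule — add (r && q), !u.
    !!(t && p): α-rule — add t, p.
    (r && q): α-rule — add r, q.
    ○ open, literals {p=true, q=true, r=true, t=true, u=false}.
  branch 2 (add !(p -> !r)):
    !(p -> !r): α-rule — add p, !!r.
    ○ open, literals {p=true, r=true}.
0 branches closed, 2 open.
Each open branch fixes some atoms; the unmentioned ones are free. Counting distinct full assignments: branch {p=true, q=true, r=true, t=true, u=false} (s) contributes 2 new; branch {p=true, r=true} (s, q, t, u) contributes 14 new. Total: 16.

16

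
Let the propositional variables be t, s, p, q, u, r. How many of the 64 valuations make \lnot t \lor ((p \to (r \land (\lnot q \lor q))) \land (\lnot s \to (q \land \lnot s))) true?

50

Initial set: {(\lnot t \lor ((p \to (r \land (\lnot q \lor q))) \land (\lnot s \to (q \land \lnot s))))}.
(\lnot t \lor ((p \to (r \land (\lnot q \lor q))) \land (\lnot s \to (q \land \lnot s)))): β-rule — branch into \lnot t  //  ((p \to (r \land (\lnot q \lor q))) \land (\lnot s \to (q \land \lnot s))).
  branch 1 (add \lnot t):
    ○ open, literals {t=false}.
  branch 2 (add ((p \to (r \land (\lnot q \lor q))) \land (\lnot s \to (q \land \lnot s)))):
    ((p \to (r \land (\lnot q \lor q))) \land (\lnot s \to (q \land \lnot s))): α-rule — add (p \to (r \land (\lnot q \lor q))), (\lnot s \to (q \land \lnot s)).
    (p \to (r \land (\lnot q \lor q))): β-rule — branch into \lnot p  //  (r \land (\lnot q \lor q)).
      branch 2.1 (add \lnot p):
        (\lnot s \to (q \land \lnot s)): β-rule — branch into \lnot \lnot s  //  (q \land \lnot s).
          branch 2.1.1 (add \lnot \lnot s):
            ○ open, literals {p=false, s=true}.
          branch 2.1.2 (add (q \land \lnot s)):
            (q \land \lnot s): α-rule — add q, \lnot s.
            ○ open, literals {p=false, q=true, s=false}.
      branch 2.2 (add (r \land (\lnot q \lor q))):
        (r \land (\lnot q \lor q)): α-rule — add r, (\lnot q \lor q).
        (\lnot s \to (q \land \lnot s)): β-rule — branch into \lnot \lnot s  //  (q \land \lnot s).
          branch 2.2.1 (add \lnot \lnot s):
            (\lnot q \lor q): β-rule — branch into \lnot q  //  q.
              branch 2.2.1.1 (add \lnot q):
                ○ open, literals {q=false, r=true, s=true}.
              branch 2.2.1.2 (add q):
                ○ open, literals {q=true, r=true, s=true}.
          branch 2.2.2 (add (q \land \lnot s)):
            (q \land \lnot s): α-rule — add q, \lnot s.
            (\lnot q \lor q): β-rule — branch into \lnot q  //  q.
              branch 2.2.2.1 (add \lnot q):
                × closes — contains both q and \lnot q.
              branch 2.2.2.2 (add q):
                ○ open, literals {q=true, r=true, s=false}.
1 branch closed, 6 open.
Each open branch fixes some atoms; the unmentioned ones are free. Counting distinct full assignments: branch {t=false} (s, p, q, u, r) contributes 32 new; branch {p=false, s=true} (t, q, u, r) contributes 8 new; branch {p=false, q=true, s=false} (t, u, r) contributes 4 new; branch {q=false, r=true, s=true} (t, p, u) contributes 2 new; branch {q=true, r=true, s=true} (t, p, u) contributes 2 new; branch {q=true, r=true, s=false} (t, p, u) contributes 2 new. Total: 50.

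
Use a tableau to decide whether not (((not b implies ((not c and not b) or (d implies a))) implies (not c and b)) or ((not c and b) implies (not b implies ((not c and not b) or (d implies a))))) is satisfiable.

Unsatisfiable

Initial set: {not (((not b implies ((not c and not b) or (d implies a))) implies (not c and b)) or ((not c and b) implies (not b implies ((not c and not b) or (d implies a)))))}.
not (((not b implies ((not c and not b) or (d implies a))) implies (not c and b)) or ((not c and b) implies (not b implies ((not c and not b) or (d implies a))))): α-rule — add not ((not b implies ((not c and not b) or (d implies a))) implies (not c and b)), not ((not c and b) implies (not b implies ((not c and not b) or (d implies a)))).
not ((not b implies ((not c and not b) or (d implies a))) implies (not c and b)): α-rule — add (not b implies ((not c and not b) or (d implies a))), not (not c and b).
not ((not c and b) implies (not b implies ((not c and not b) or (d implies a)))): α-rule — add (not c and b), not (not b implies ((not c and not b) or (d implies a))).
(not c and b): α-rule — add not c, b.
not (not b implies ((not c and not b) or (d implies a))): α-rule — add not b, not ((not c and not b) or (d implies a)).
× closes — contains both b and not b.
All 1 branch closes.
Every branch closed; the formula is unsatisfiable.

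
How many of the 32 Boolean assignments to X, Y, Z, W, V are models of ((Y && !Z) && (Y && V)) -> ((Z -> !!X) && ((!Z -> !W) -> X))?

31

Initial set: {T (((Y && !Z) && (Y && V)) -> ((Z -> !!X) && ((!Z -> !W) -> X)))}.
T (((Y && !Z) && (Y && V)) -> ((Z -> !!X) && ((!Z -> !W) -> X))): β-rule — branch into F ((Y && !Z) && (Y && V))  //  T ((Z -> !!X) && ((!Z -> !W) -> X)).
  branch 1 (add F ((Y && !Z) && (Y && V))):
    F ((Y && !Z) && (Y && V)): β-rule — branch into F (Y && !Z)  //  F (Y && V).
      branch 1.1 (add F (Y && !Z)):
        F (Y && !Z): β-rule — branch into F Y  //  F !Z.
          branch 1.1.1 (add F Y):
            ○ open, literals {Y=false}.
          branch 1.1.2 (add F !Z):
            ○ open, literals {Z=true}.
      branch 1.2 (add F (Y && V)):
        F (Y && V): β-rule — branch into F Y  //  F V.
          branch 1.2.1 (add F Y):
            ○ open, literals {Y=false}.
          branch 1.2.2 (add F V):
            ○ open, literals {V=false}.
  branch 2 (add T ((Z -> !!X) && ((!Z -> !W) -> X))):
    T ((Z -> !!X) && ((!Z -> !W) -> X)): α-rule — add T (Z -> !!X), T ((!Z -> !W) -> X).
    T (Z -> !!X): β-rule — branch into F Z  //  T !!X.
      branch 2.1 (add F Z):
        T ((!Z -> !W) -> X): β-rule — branch into F (!Z -> !W)  //  T X.
          branch 2.1.1 (add F (!Z -> !W)):
            F (!Z -> !W): α-rule — add T !Z, F !W.
            ○ open, literals {W=true, Z=false}.
          branch 2.1.2 (add T X):
            ○ open, literals {X=true, Z=false}.
      branch 2.2 (add T !!X):
        T !!X: drop double negation, giving T X.
        T ((!Z -> !W) -> X): β-rule — branch into F (!Z -> !W)  //  T X.
          branch 2.2.1 (add F (!Z -> !W)):
            F (!Z -> !W): α-rule — add T !Z, F !W.
            ○ open, literals {W=true, X=true, Z=false}.
          branch 2.2.2 (add T X):
            ○ open, literals {X=true}.
0 branches closed, 8 open.
Each open branch fixes some atoms; the unmentioned ones are free. Counting distinct full assignments: branch {Y=false} (X, Z, W, V) contributes 16 new; branch {Z=true} (X, Y, W, V) contributes 8 new; branch {Y=false} (X, Z, W, V) contributes 0 new; branch {V=false} (X, Y, Z, W) contributes 4 new; branch {W=true, Z=false} (X, Y, V) contributes 2 new; branch {X=true, Z=false} (Y, W, V) contributes 1 new; branch {W=true, X=true, Z=false} (Y, V) contributes 0 new; branch {X=true} (Y, Z, W, V) contributes 0 new. Total: 31.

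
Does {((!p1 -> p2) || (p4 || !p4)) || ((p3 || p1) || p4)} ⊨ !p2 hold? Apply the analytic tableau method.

Initial set: {(((!p1 -> p2) || (p4 || !p4)) || ((p3 || p1) || p4)); !!p2}.
(((!p1 -> p2) || (p4 || !p4)) || ((p3 || p1) || p4)): β-rule — branch into ((!p1 -> p2) || (p4 || !p4))  //  ((p3 || p1) || p4).
  branch 1 (add ((!p1 -> p2) || (p4 || !p4))):
    ((!p1 -> p2) || (p4 || !p4)): β-rule — branch into (!p1 -> p2)  //  (p4 || !p4).
      branch 1.1 (add (!p1 -> p2)):
        (!p1 -> p2): β-rule — branch into !!p1  //  p2.
          branch 1.1.1 (add !!p1):
            ○ open, literals {p1=true, p2=true}.
          branch 1.1.2 (add p2):
            ○ open, literals {p2=true}.
      branch 1.2 (add (p4 || !p4)):
        (p4 || !p4): β-rule — branch into p4  //  !p4.
          branch 1.2.1 (add p4):
            ○ open, literals {p2=true, p4=true}.
          branch 1.2.2 (add !p4):
            ○ open, literals {p2=true, p4=false}.
  branch 2 (add ((p3 || p1) || p4)):
    ((p3 || p1) || p4): β-rule — branch into (p3 || p1)  //  p4.
      branch 2.1 (add (p3 || p1)):
        (p3 || p1): β-rule — branch into p3  //  p1.
          branch 2.1.1 (add p3):
            ○ open, literals {p2=true, p3=true}.
          branch 2.1.2 (add p1):
            ○ open, literals {p1=true, p2=true}.
      branch 2.2 (add p4):
        ○ open, literals {p2=true, p4=true}.
0 branches closed, 7 open.
An open branch gives a countermodel: p1=true, p2=true (unmentioned atoms arbitrary); the premises hold there but the conclusion fails.

No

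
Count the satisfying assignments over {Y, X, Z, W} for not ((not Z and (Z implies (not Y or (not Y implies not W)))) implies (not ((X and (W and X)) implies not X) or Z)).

Initial set: {not ((not Z and (Z implies (not Y or (not Y implies not W)))) implies (not ((X and (W and X)) implies not X) or Z))}.
not ((not Z and (Z implies (not Y or (not Y implies not W)))) implies (not ((X and (W and X)) implies not X) or Z)): α-rule — add (not Z and (Z implies (not Y or (not Y implies not W)))), not (not ((X and (W and X)) implies not X) or Z).
(not Z and (Z implies (not Y or (not Y implies not W)))): α-rule — add not Z, (Z implies (not Y or (not Y implies not W))).
not (not ((X and (W and X)) implies not X) or Z): α-rule — add not not ((X and (W and X)) implies not X), not Z.
(Z implies (not Y or (not Y implies not W))): β-rule — branch into not Z  //  (not Y or (not Y implies not W)).
  branch 1 (add not Z):
    not not ((X and (W and X)) implies not X): β-rule — branch into not (X and (W and X))  //  not X.
      branch 1.1 (add not (X and (W and X))):
        not (X and (W and X)): β-rule — branch into not X  //  not (W and X).
          branch 1.1.1 (add not X):
            ○ open, literals {X=false, Z=false}.
          branch 1.1.2 (add not (W and X)):
            not (W and X): β-rule — branch into not W  //  not X.
              branch 1.1.2.1 (add not W):
                ○ open, literals {W=false, Z=false}.
              branch 1.1.2.2 (add not X):
                ○ open, literals {X=false, Z=false}.
      branch 1.2 (add not X):
        ○ open, literals {X=false, Z=false}.
  branch 2 (add (not Y or (not Y implies not W))):
    not not ((X and (W and X)) implies not X): β-rule — branch into not (X and (W and X))  //  not X.
      branch 2.1 (add not (X and (W and X))):
        (not Y or (not Y implies not W)): β-rule — branch into not Y  //  (not Y implies not W).
          branch 2.1.1 (add not Y):
            not (X and (W and X)): β-rule — branch into not X  //  not (W and X).
              branch 2.1.1.1 (add not X):
                ○ open, literals {X=false, Y=false, Z=false}.
              branch 2.1.1.2 (add not (W and X)):
                not (W and X): β-rule — branch into not W  //  not X.
                  branch 2.1.1.2.1 (add not W):
                    ○ open, literals {W=false, Y=false, Z=false}.
                  branch 2.1.1.2.2 (add not X):
                    ○ open, literals {X=false, Y=false, Z=false}.
          branch 2.1.2 (add (not Y implies not W)):
            not (X and (W and X)): β-rule — branch into not X  //  not (W and X).
              branch 2.1.2.1 (add not X):
                (not Y implies not W): β-rule — branch into not not Y  //  not W.
                  branch 2.1.2.1.1 (add not not Y):
                    ○ open, literals {X=false, Y=true, Z=false}.
                  branch 2.1.2.1.2 (add not W):
                    ○ open, literals {W=false, X=false, Z=false}.
              branch 2.1.2.2 (add not (W and X)):
                (not Y implies not W): β-rule — branch into not not Y  //  not W.
                  branch 2.1.2.2.1 (add not not Y):
                    not (W and X): β-rule — branch into not W  //  not X.
                      branch 2.1.2.2.1.1 (add not W):
                        ○ open, literals {W=false, Y=true, Z=false}.
                      branch 2.1.2.2.1.2 (add not X):
                        ○ open, literals {X=false, Y=true, Z=false}.
                  branch 2.1.2.2.2 (add not W):
                    not (W and X): β-rule — branch into not W  //  not X.
                      branch 2.1.2.2.2.1 (add not W):
                        ○ open, literals {W=false, Z=false}.
                      branch 2.1.2.2.2.2 (add not X):
                        ○ open, literals {W=false, X=false, Z=false}.
      branch 2.2 (add not X):
        (not Y or (not Y implies not W)): β-rule — branch into not Y  //  (not Y implies not W).
          branch 2.2.1 (add not Y):
            ○ open, literals {X=false, Y=false, Z=false}.
          branch 2.2.2 (add (not Y implies not W)):
            (not Y implies not W): β-rule — branch into not not Y  //  not W.
              branch 2.2.2.1 (add not not Y):
                ○ open, literals {X=false, Y=true, Z=false}.
              branch 2.2.2.2 (add not W):
                ○ open, literals {W=false, X=false, Z=false}.
0 branches closed, 16 open.
Each open branch fixes some atoms; the unmentioned ones are free. Counting distinct full assignments: branch {X=false, Z=false} (Y, W) contributes 4 new; branch {W=false, Z=false} (Y, X) contributes 2 new; branch {X=false, Z=false} (Y, W) contributes 0 new; branch {X=false, Z=false} (Y, W) contributes 0 new; branch {X=false, Y=false, Z=false} (W) contributes 0 new; branch {W=false, Y=false, Z=false} (X) contributes 0 new; branch {X=false, Y=false, Z=false} (W) contributes 0 new; branch {X=false, Y=true, Z=false} (W) contributes 0 new; branch {W=false, X=false, Z=false} (Y) contributes 0 new; branch {W=false, Y=true, Z=false} (X) contributes 0 new; branch {X=false, Y=true, Z=false} (W) contributes 0 new; branch {W=false, Z=false} (Y, X) contributes 0 new; branch {W=false, X=false, Z=false} (Y) contributes 0 new; branch {X=false, Y=false, Z=false} (W) contributes 0 new; branch {X=false, Y=true, Z=false} (W) contributes 0 new; branch {W=false, X=false, Z=false} (Y) contributes 0 new. Total: 6.

6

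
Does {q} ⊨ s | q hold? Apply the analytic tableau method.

Yes

Initial set: {q; ~(s | q)}.
~(s | q): α-rule — add ~s, ~q.
× closes — contains both q and ~q.
All 1 branch closes.
Every branch closed, so the premises entail the conclusion.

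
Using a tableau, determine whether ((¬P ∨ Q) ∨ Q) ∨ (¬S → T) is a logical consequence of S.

Yes

Initial set: {T S; F (((¬P ∨ Q) ∨ Q) ∨ (¬S → T))}.
F (((¬P ∨ Q) ∨ Q) ∨ (¬S → T)): α-rule — add F ((¬P ∨ Q) ∨ Q), F (¬S → T).
F ((¬P ∨ Q) ∨ Q): α-rule — add F (¬P ∨ Q), F Q.
F (¬S → T): α-rule — add T ¬S, F T.
× closes — contains both S and ¬S.
All 1 branch closes.
Every branch closed, so the premises entail the conclusion.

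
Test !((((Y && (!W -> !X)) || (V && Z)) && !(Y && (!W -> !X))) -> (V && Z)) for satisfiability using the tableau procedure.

Initial set: {!((((Y && (!W -> !X)) || (V && Z)) && !(Y && (!W -> !X))) -> (V && Z))}.
!((((Y && (!W -> !X)) || (V && Z)) && !(Y && (!W -> !X))) -> (V && Z)): α-rule — add (((Y && (!W -> !X)) || (V && Z)) && !(Y && (!W -> !X))), !(V && Z).
(((Y && (!W -> !X)) || (V && Z)) && !(Y && (!W -> !X))): α-rule — add ((Y && (!W -> !X)) || (V && Z)), !(Y && (!W -> !X)).
!(V && Z): β-rule — branch into !V  //  !Z.
  branch 1 (add !V):
    ((Y && (!W -> !X)) || (V && Z)): β-rule — branch into (Y && (!W -> !X))  //  (V && Z).
      branch 1.1 (add (Y && (!W -> !X))):
        (Y && (!W -> !X)): α-rule — add Y, (!W -> !X).
        !(Y && (!W -> !X)): β-rule — branch into !Y  //  !(!W -> !X).
          branch 1.1.1 (add !Y):
            × closes — contains both Y and !Y.
          branch 1.1.2 (add !(!W -> !X)):
            !(!W -> !X): α-rule — add !W, !!X.
            (!W -> !X): β-rule — branch into !!W  //  !X.
              branch 1.1.2.1 (add !!W):
                × closes — contains both W and !W.
              branch 1.1.2.2 (add !X):
                × closes — contains both X and !X.
      branch 1.2 (add (V && Z)):
        (V && Z): α-rule — add V, Z.
        × closes — contains both V and !V.
  branch 2 (add !Z):
    ((Y && (!W -> !X)) || (V && Z)): β-rule — branch into (Y && (!W -> !X))  //  (V && Z).
      branch 2.1 (add (Y && (!W -> !X))):
        (Y && (!W -> !X)): α-rule — add Y, (!W -> !X).
        !(Y && (!W -> !X)): β-rule — branch into !Y  //  !(!W -> !X).
          branch 2.1.1 (add !Y):
            × closes — contains both Y and !Y.
          branch 2.1.2 (add !(!W -> !X)):
            !(!W -> !X): α-rule — add !W, !!X.
            (!W -> !X): β-rule — branch into !!W  //  !X.
              branch 2.1.2.1 (add !!W):
                × closes — contains both W and !W.
              branch 2.1.2.2 (add !X):
                × closes — contains both X and !X.
      branch 2.2 (add (V && Z)):
        (V && Z): α-rule — add V, Z.
        × closes — contains both Z and !Z.
All 8 branches close.
Every branch closed; the formula is unsatisfiable.

Unsatisfiable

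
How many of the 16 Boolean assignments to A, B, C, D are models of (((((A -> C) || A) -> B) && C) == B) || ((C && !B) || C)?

12

Initial set: {T ((((((A -> C) || A) -> B) && C) == B) || ((C && !B) || C))}.
T ((((((A -> C) || A) -> B) && C) == B) || ((C && !B) || C)): β-rule — branch into T (((((A -> C) || A) -> B) && C) == B)  //  T ((C && !B) || C).
  branch 1 (add T (((((A -> C) || A) -> B) && C) == B)):
    T (((((A -> C) || A) -> B) && C) == B): β-rule — branch into T ((((A -> C) || A) -> B) && C), T B  //  F ((((A -> C) || A) -> B) && C), F B.
      branch 1.1 (add T ((((A -> C) || A) -> B) && C), T B):
        T ((((A -> C) || A) -> B) && C): α-rule — add T (((A -> C) || A) -> B), T C.
        T (((A -> C) || A) -> B): β-rule — branch into F ((A -> C) || A)  //  T B.
          branch 1.1.1 (add F ((A -> C) || A)):
            F ((A -> C) || A): α-rule — add F (A -> C), F A.
            F (A -> C): α-rule — add T A, F C.
            × closes — contains both A and !A.
          branch 1.1.2 (add T B):
            ○ open, literals {B=1, C=1}.
      branch 1.2 (add F ((((A -> C) || A) -> B) && C), F B):
        F ((((A -> C) || A) -> B) && C): β-rule — branch into F (((A -> C) || A) -> B)  //  F C.
          branch 1.2.1 (add F (((A -> C) || A) -> B)):
            F (((A -> C) || A) -> B): α-rule — add T ((A -> C) || A), F B.
            T ((A -> C) || A): β-rule — branch into T (A -> C)  //  T A.
              branch 1.2.1.1 (add T (A -> C)):
                T (A -> C): β-rule — branch into F A  //  T C.
                  branch 1.2.1.1.1 (add F A):
                    ○ open, literals {A=0, B=0}.
                  branch 1.2.1.1.2 (add T C):
                    ○ open, literals {B=0, C=1}.
              branch 1.2.1.2 (add T A):
                ○ open, literals {A=1, B=0}.
          branch 1.2.2 (add F C):
            ○ open, literals {B=0, C=0}.
  branch 2 (add T ((C && !B) || C)):
    T ((C && !B) || C): β-rule — branch into T (C && !B)  //  T C.
      branch 2.1 (add T (C && !B)):
        T (C && !B): α-rule — add T C, T !B.
        ○ open, literals {B=0, C=1}.
      branch 2.2 (add T C):
        ○ open, literals {C=1}.
1 branch closed, 7 open.
Each open branch fixes some atoms; the unmentioned ones are free. Counting distinct full assignments: branch {B=1, C=1} (A, D) contributes 4 new; branch {A=0, B=0} (C, D) contributes 4 new; branch {B=0, C=1} (A, D) contributes 2 new; branch {A=1, B=0} (C, D) contributes 2 new; branch {B=0, C=0} (A, D) contributes 0 new; branch {B=0, C=1} (A, D) contributes 0 new; branch {C=1} (A, B, D) contributes 0 new. Total: 12.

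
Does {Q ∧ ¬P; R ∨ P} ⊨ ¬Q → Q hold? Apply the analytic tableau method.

Yes

Initial set: {(Q ∧ ¬P); (R ∨ P); ¬(¬Q → Q)}.
(Q ∧ ¬P): α-rule — add Q, ¬P.
¬(¬Q → Q): α-rule — add ¬Q, ¬Q.
× closes — contains both Q and ¬Q.
All 1 branch closes.
Every branch closed, so the premises entail the conclusion.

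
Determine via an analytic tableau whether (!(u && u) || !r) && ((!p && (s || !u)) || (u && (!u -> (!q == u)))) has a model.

Initial set: {((!(u && u) || !r) && ((!p && (s || !u)) || (u && (!u -> (!q == u)))))}.
((!(u && u) || !r) && ((!p && (s || !u)) || (u && (!u -> (!q == u))))): α-rule — add (!(u && u) || !r), ((!p && (s || !u)) || (u && (!u -> (!q == u)))).
(!(u && u) || !r): β-rule — branch into !(u && u)  //  !r.
  branch 1 (add !(u && u)):
    ((!p && (s || !u)) || (u && (!u -> (!q == u)))): β-rule — branch into (!p && (s || !u))  //  (u && (!u -> (!q == u))).
      branch 1.1 (add (!p && (s || !u))):
        (!p && (s || !u)): α-rule — add !p, (s || !u).
        !(u && u): β-rule — branch into !u  //  !u.
          branch 1.1.1 (add !u):
            (s || !u): β-rule — branch into s  //  !u.
              branch 1.1.1.1 (add s):
                ○ open, literals {p=0, s=1, u=0}.
              branch 1.1.1.2 (add !u):
                ○ open, literals {p=0, u=0}.
          branch 1.1.2 (add !u):
            (s || !u): β-rule — branch into s  //  !u.
              branch 1.1.2.1 (add s):
                ○ open, literals {p=0, s=1, u=0}.
              branch 1.1.2.2 (add !u):
                ○ open, literals {p=0, u=0}.
      branch 1.2 (add (u && (!u -> (!q == u)))):
        (u && (!u -> (!q == u))): α-rule — add u, (!u -> (!q == u)).
        !(u && u): β-rule — branch into !u  //  !u.
          branch 1.2.1 (add !u):
            × closes — contains both u and !u.
          branch 1.2.2 (add !u):
            × closes — contains both u and !u.
  branch 2 (add !r):
    ((!p && (s || !u)) || (u && (!u -> (!q == u)))): β-rule — branch into (!p && (s || !u))  //  (u && (!u -> (!q == u))).
      branch 2.1 (add (!p && (s || !u))):
        (!p && (s || !u)): α-rule — add !p, (s || !u).
        (s || !u): β-rule — branch into s  //  !u.
          branch 2.1.1 (add s):
            ○ open, literals {p=0, r=0, s=1}.
          branch 2.1.2 (add !u):
            ○ open, literals {p=0, r=0, u=0}.
      branch 2.2 (add (u && (!u -> (!q == u)))):
        (u && (!u -> (!q == u))): α-rule — add u, (!u -> (!q == u)).
        (!u -> (!q == u)): β-rule — branch into !!u  //  (!q == u).
          branch 2.2.1 (add !!u):
            ○ open, literals {r=0, u=1}.
          branch 2.2.2 (add (!q == u)):
            (!q == u): β-rule — branch into !q, u  //  !!q, !u.
              branch 2.2.2.1 (add !q, u):
                ○ open, literals {q=0, r=0, u=1}.
              branch 2.2.2.2 (add !!q, !u):
                × closes — contains both u and !u.
3 branches closed, 8 open.
An open branch gives a satisfying assignment: p=0, s=1, u=0.

Satisfiable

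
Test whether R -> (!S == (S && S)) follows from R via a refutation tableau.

Initial set: {T R; F (R -> (!S == (S && S)))}.
F (R -> (!S == (S && S))): α-rule — add T R, F (!S == (S && S)).
F (!S == (S && S)): β-rule — branch into T !S, F (S && S)  //  F !S, T (S && S).
  branch 1 (add T !S, F (S && S)):
    F (S && S): β-rule — branch into F S  //  F S.
      branch 1.1 (add F S):
        ○ open, literals {R=1, S=0}.
      branch 1.2 (add F S):
        ○ open, literals {R=1, S=0}.
  branch 2 (add F !S, T (S && S)):
    T (S && S): α-rule — add T S, T S.
    ○ open, literals {R=1, S=1}.
0 branches closed, 3 open.
An open branch gives a countermodel: R=1, S=0 (unmentioned atoms arbitrary); the premises hold there but the conclusion fails.

No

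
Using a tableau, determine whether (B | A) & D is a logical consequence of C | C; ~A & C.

No

Initial set: {(C | C); (~A & C); ~((B | A) & D)}.
(~A & C): α-rule — add ~A, C.
(C | C): β-rule — branch into C  //  C.
  branch 1 (add C):
    ~((B | A) & D): β-rule — branch into ~(B | A)  //  ~D.
      branch 1.1 (add ~(B | A)):
        ~(B | A): α-rule — add ~B, ~A.
        ○ open, literals {A=0, B=0, C=1}.
      branch 1.2 (add ~D):
        ○ open, literals {A=0, C=1, D=0}.
  branch 2 (add C):
    ~((B | A) & D): β-rule — branch into ~(B | A)  //  ~D.
      branch 2.1 (add ~(B | A)):
        ~(B | A): α-rule — add ~B, ~A.
        ○ open, literals {A=0, B=0, C=1}.
      branch 2.2 (add ~D):
        ○ open, literals {A=0, C=1, D=0}.
0 branches closed, 4 open.
An open branch gives a countermodel: A=0, B=0, C=1 (unmentioned atoms arbitrary); the premises hold there but the conclusion fails.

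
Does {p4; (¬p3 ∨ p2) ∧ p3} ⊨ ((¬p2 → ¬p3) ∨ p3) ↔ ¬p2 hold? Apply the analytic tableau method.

Initial set: {T p4; T ((¬p3 ∨ p2) ∧ p3); F (((¬p2 → ¬p3) ∨ p3) ↔ ¬p2)}.
T ((¬p3 ∨ p2) ∧ p3): α-rule — add T (¬p3 ∨ p2), T p3.
F (((¬p2 → ¬p3) ∨ p3) ↔ ¬p2): β-rule — branch into T ((¬p2 → ¬p3) ∨ p3), F ¬p2  //  F ((¬p2 → ¬p3) ∨ p3), T ¬p2.
  branch 1 (add T ((¬p2 → ¬p3) ∨ p3), F ¬p2):
    T (¬p3 ∨ p2): β-rule — branch into T ¬p3  //  T p2.
      branch 1.1 (add T ¬p3):
        × closes — contains both p3 and ¬p3.
      branch 1.2 (add T p2):
        T ((¬p2 → ¬p3) ∨ p3): β-rule — branch into T (¬p2 → ¬p3)  //  T p3.
          branch 1.2.1 (add T (¬p2 → ¬p3)):
            T (¬p2 → ¬p3): β-rule — branch into F ¬p2  //  T ¬p3.
              branch 1.2.1.1 (add F ¬p2):
                ○ open, literals {p2=true, p3=true, p4=true}.
              branch 1.2.1.2 (add T ¬p3):
                × closes — contains both p3 and ¬p3.
          branch 1.2.2 (add T p3):
            ○ open, literals {p2=true, p3=true, p4=true}.
  branch 2 (add F ((¬p2 → ¬p3) ∨ p3), T ¬p2):
    F ((¬p2 → ¬p3) ∨ p3): α-rule — add F (¬p2 → ¬p3), F p3.
    × closes — contains both p3 and ¬p3.
3 branches closed, 2 open.
An open branch gives a countermodel: p2=true, p3=true, p4=true (unmentioned atoms arbitrary); the premises hold there but the conclusion fails.

No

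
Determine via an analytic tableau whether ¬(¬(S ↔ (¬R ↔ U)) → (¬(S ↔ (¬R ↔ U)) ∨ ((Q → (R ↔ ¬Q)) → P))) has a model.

Unsatisfiable

Initial set: {T ¬(¬(S ↔ (¬R ↔ U)) → (¬(S ↔ (¬R ↔ U)) ∨ ((Q → (R ↔ ¬Q)) → P)))}.
T ¬(¬(S ↔ (¬R ↔ U)) → (¬(S ↔ (¬R ↔ U)) ∨ ((Q → (R ↔ ¬Q)) → P))): α-rule — add T ¬(S ↔ (¬R ↔ U)), F (¬(S ↔ (¬R ↔ U)) ∨ ((Q → (R ↔ ¬Q)) → P)).
F (¬(S ↔ (¬R ↔ U)) ∨ ((Q → (R ↔ ¬Q)) → P)): α-rule — add F ¬(S ↔ (¬R ↔ U)), F ((Q → (R ↔ ¬Q)) → P).
F ((Q → (R ↔ ¬Q)) → P): α-rule — add T (Q → (R ↔ ¬Q)), F P.
T ¬(S ↔ (¬R ↔ U)): β-rule — branch into T S, F (¬R ↔ U)  //  F S, T (¬R ↔ U).
  branch 1 (add T S, F (¬R ↔ U)):
    F ¬(S ↔ (¬R ↔ U)): β-rule — branch into T S, T (¬R ↔ U)  //  F S, F (¬R ↔ U).
      branch 1.1 (add T S, T (¬R ↔ U)):
        T (Q → (R ↔ ¬Q)): β-rule — branch into F Q  //  T (R ↔ ¬Q).
          branch 1.1.1 (add F Q):
            F (¬R ↔ U): β-rule — branch into T ¬R, F U  //  F ¬R, T U.
              branch 1.1.1.1 (add T ¬R, F U):
                T (¬R ↔ U): β-rule — branch into T ¬R, T U  //  F ¬R, F U.
                  branch 1.1.1.1.1 (add T ¬R, T U):
                    × closes — contains both U and ¬U.
                  branch 1.1.1.1.2 (add F ¬R, F U):
                    × closes — contains both R and ¬R.
              branch 1.1.1.2 (add F ¬R, T U):
                T (¬R ↔ U): β-rule — branch into T ¬R, T U  //  F ¬R, F U.
                  branch 1.1.1.2.1 (add T ¬R, T U):
                    × closes — contains both R and ¬R.
                  branch 1.1.1.2.2 (add F ¬R, F U):
                    × closes — contains both U and ¬U.
          branch 1.1.2 (add T (R ↔ ¬Q)):
            F (¬R ↔ U): β-rule — branch into T ¬R, F U  //  F ¬R, T U.
              branch 1.1.2.1 (add T ¬R, F U):
                T (¬R ↔ U): β-rule — branch into T ¬R, T U  //  F ¬R, F U.
                  branch 1.1.2.1.1 (add T ¬R, T U):
                    × closes — contains both U and ¬U.
                  branch 1.1.2.1.2 (add F ¬R, F U):
                    × closes — contains both R and ¬R.
              branch 1.1.2.2 (add F ¬R, T U):
                T (¬R ↔ U): β-rule — branch into T ¬R, T U  //  F ¬R, F U.
                  branch 1.1.2.2.1 (add T ¬R, T U):
                    × closes — contains both R and ¬R.
                  branch 1.1.2.2.2 (add F ¬R, F U):
                    × closes — contains both U and ¬U.
      branch 1.2 (add F S, F (¬R ↔ U)):
        × closes — contains both S and ¬S.
  branch 2 (add F S, T (¬R ↔ U)):
    F ¬(S ↔ (¬R ↔ U)): β-rule — branch into T S, T (¬R ↔ U)  //  F S, F (¬R ↔ U).
      branch 2.1 (add T S, T (¬R ↔ U)):
        × closes — contains both S and ¬S.
      branch 2.2 (add F S, F (¬R ↔ U)):
        T (Q → (R ↔ ¬Q)): β-rule — branch into F Q  //  T (R ↔ ¬Q).
          branch 2.2.1 (add F Q):
            T (¬R ↔ U): β-rule — branch into T ¬R, T U  //  F ¬R, F U.
              branch 2.2.1.1 (add T ¬R, T U):
                F (¬R ↔ U): β-rule — branch into T ¬R, F U  //  F ¬R, T U.
                  branch 2.2.1.1.1 (add T ¬R, F U):
                    × closes — contains both U and ¬U.
                  branch 2.2.1.1.2 (add F ¬R, T U):
                    × closes — contains both R and ¬R.
              branch 2.2.1.2 (add F ¬R, F U):
                F (¬R ↔ U): β-rule — branch into T ¬R, F U  //  F ¬R, T U.
                  branch 2.2.1.2.1 (add T ¬R, F U):
                    × closes — contains both R and ¬R.
                  branch 2.2.1.2.2 (add F ¬R, T U):
                    × closes — contains both U and ¬U.
          branch 2.2.2 (add T (R ↔ ¬Q)):
            T (¬R ↔ U): β-rule — branch into T ¬R, T U  //  F ¬R, F U.
              branch 2.2.2.1 (add T ¬R, T U):
                F (¬R ↔ U): β-rule — branch into T ¬R, F U  //  F ¬R, T U.
                  branch 2.2.2.1.1 (add T ¬R, F U):
                    × closes — contains both U and ¬U.
                  branch 2.2.2.1.2 (add F ¬R, T U):
                    × closes — contains both R and ¬R.
              branch 2.2.2.2 (add F ¬R, F U):
                F (¬R ↔ U): β-rule — branch into T ¬R, F U  //  F ¬R, T U.
                  branch 2.2.2.2.1 (add T ¬R, F U):
                    × closes — contains both R and ¬R.
                  branch 2.2.2.2.2 (add F ¬R, T U):
                    × closes — contains both U and ¬U.
All 18 branches close.
Every branch closed; the formula is unsatisfiable.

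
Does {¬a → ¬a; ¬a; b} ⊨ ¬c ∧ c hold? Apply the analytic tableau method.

No

Initial set: {T (¬a → ¬a); T ¬a; T b; F (¬c ∧ c)}.
T (¬a → ¬a): β-rule — branch into F ¬a  //  T ¬a.
  branch 1 (add F ¬a):
    × closes — contains both a and ¬a.
  branch 2 (add T ¬a):
    F (¬c ∧ c): β-rule — branch into F ¬c  //  F c.
      branch 2.1 (add F ¬c):
        ○ open, literals {a=0, b=1, c=1}.
      branch 2.2 (add F c):
        ○ open, literals {a=0, b=1, c=0}.
1 branch closed, 2 open.
An open branch gives a countermodel: a=0, b=1, c=1 (unmentioned atoms arbitrary); the premises hold there but the conclusion fails.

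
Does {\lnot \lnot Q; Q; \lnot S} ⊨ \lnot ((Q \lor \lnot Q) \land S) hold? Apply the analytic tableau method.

Yes

Initial set: {T \lnot \lnot Q; T Q; T \lnot S; F \lnot ((Q \lor \lnot Q) \land S)}.
T \lnot \lnot Q: drop double negation, giving T Q.
F \lnot ((Q \lor \lnot Q) \land S): α-rule — add T (Q \lor \lnot Q), T S.
× closes — contains both S and \lnot S.
All 1 branch closes.
Every branch closed, so the premises entail the conclusion.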